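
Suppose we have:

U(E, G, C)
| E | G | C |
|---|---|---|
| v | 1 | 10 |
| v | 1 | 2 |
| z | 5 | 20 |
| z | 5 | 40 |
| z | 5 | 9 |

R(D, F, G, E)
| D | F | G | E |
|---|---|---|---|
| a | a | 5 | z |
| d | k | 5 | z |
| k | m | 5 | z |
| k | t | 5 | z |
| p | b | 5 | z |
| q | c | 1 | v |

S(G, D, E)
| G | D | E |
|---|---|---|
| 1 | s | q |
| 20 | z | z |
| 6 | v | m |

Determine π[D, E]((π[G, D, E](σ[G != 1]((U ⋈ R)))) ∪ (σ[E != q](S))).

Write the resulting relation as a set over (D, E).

{(a, z), (d, z), (k, z), (p, z), (v, m), (z, z)}

Joining U and R on E, G yields {(v, 1, 10, q, c), (v, 1, 2, q, c), (z, 5, 20, a, a), (z, 5, 20, d, k), (z, 5, 20, k, m), (z, 5, 20, k, t), (z, 5, 20, p, b), (z, 5, 40, a, a), (z, 5, 40, d, k), (z, 5, 40, k, m), (z, 5, 40, k, t), (z, 5, 40, p, b), (z, 5, 9, a, a), (z, 5, 9, d, k), (z, 5, 9, k, m), (z, 5, 9, k, t), (z, 5, 9, p, b)}.
Selection G != 1: {(z, 5, 20, a, a), (z, 5, 20, d, k), (z, 5, 20, k, m), (z, 5, 20, k, t), (z, 5, 20, p, b), (z, 5, 40, a, a), (z, 5, 40, d, k), (z, 5, 40, k, m), (z, 5, 40, k, t), (z, 5, 40, p, b), (z, 5, 9, a, a), (z, 5, 9, d, k), (z, 5, 9, k, m), (z, 5, 9, k, t), (z, 5, 9, p, b)}
Projecting to G, D, E (11 duplicate(s) eliminated): {(5, a, z), (5, d, z), (5, k, z), (5, p, z)}
Selection E != q: {(20, z, z), (6, v, m)}
Union: {(5, a, z), (5, d, z), (5, k, z), (5, p, z)} with {(20, z, z), (6, v, m)} → {(20, z, z), (5, a, z), (5, d, z), (5, k, z), (5, p, z), (6, v, m)}
Projecting to D, E: {(a, z), (d, z), (k, z), (p, z), (v, m), (z, z)}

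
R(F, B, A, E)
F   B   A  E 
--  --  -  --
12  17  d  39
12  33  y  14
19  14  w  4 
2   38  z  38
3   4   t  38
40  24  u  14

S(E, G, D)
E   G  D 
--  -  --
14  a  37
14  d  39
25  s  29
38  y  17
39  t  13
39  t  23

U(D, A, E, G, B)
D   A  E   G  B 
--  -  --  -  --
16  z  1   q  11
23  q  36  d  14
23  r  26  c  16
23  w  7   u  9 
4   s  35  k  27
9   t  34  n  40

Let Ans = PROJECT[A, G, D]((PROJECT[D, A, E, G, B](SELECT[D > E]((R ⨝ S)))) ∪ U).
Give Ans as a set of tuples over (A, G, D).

{(q, d, 23), (r, c, 23), (s, k, 4), (t, n, 9), (u, a, 37), (u, d, 39), (w, u, 23), (y, a, 37), (y, d, 39), (z, q, 16)}

Joining R and S on E yields {(12, 17, d, 39, t, 13), (12, 17, d, 39, t, 23), (12, 33, y, 14, a, 37), (12, 33, y, 14, d, 39), (2, 38, z, 38, y, 17), (3, 4, t, 38, y, 17), (40, 24, u, 14, a, 37), (40, 24, u, 14, d, 39)}.
Filtering on D > E leaves {(12, 33, y, 14, a, 37), (12, 33, y, 14, d, 39), (40, 24, u, 14, a, 37), (40, 24, u, 14, d, 39)}.
Projecting to D, A, E, G, B: {(37, u, 14, a, 24), (37, y, 14, a, 33), (39, u, 14, d, 24), (39, y, 14, d, 33)}
Union: {(37, u, 14, a, 24), (37, y, 14, a, 33), (39, u, 14, d, 24), (39, y, 14, d, 33)} with {(16, z, 1, q, 11), (23, q, 36, d, 14), (23, r, 26, c, 16), (23, w, 7, u, 9), (4, s, 35, k, 27), (9, t, 34, n, 40)} → {(16, z, 1, q, 11), (23, q, 36, d, 14), (23, r, 26, c, 16), (23, w, 7, u, 9), (37, u, 14, a, 24), (37, y, 14, a, 33), (39, u, 14, d, 24), (39, y, 14, d, 33), (4, s, 35, k, 27), (9, t, 34, n, 40)}
Projecting to A, G, D: {(q, d, 23), (r, c, 23), (s, k, 4), (t, n, 9), (u, a, 37), (u, d, 39), (w, u, 23), (y, a, 37), (y, d, 39), (z, q, 16)}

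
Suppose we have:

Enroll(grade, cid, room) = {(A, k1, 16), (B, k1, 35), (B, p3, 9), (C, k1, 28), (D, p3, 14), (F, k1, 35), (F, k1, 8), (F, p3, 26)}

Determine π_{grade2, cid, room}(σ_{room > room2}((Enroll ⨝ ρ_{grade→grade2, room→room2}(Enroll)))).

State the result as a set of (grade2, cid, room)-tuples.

{(A, k1, 28), (A, k1, 35), (B, p3, 14), (B, p3, 26), (C, k1, 35), (D, p3, 26), (F, k1, 16), (F, k1, 28), (F, k1, 35)}

ρ[grade→grade2, room→room2]: schema becomes (grade2, cid, room2); tuples unchanged.
Enroll ⋈ ρ_{grade→grade2, room→room2}(Enroll) (natural join on cid): {(A, k1, 16, A, 16), (A, k1, 16, B, 35), (A, k1, 16, C, 28), (A, k1, 16, F, 35), (A, k1, 16, F, 8), (B, k1, 35, A, 16), (B, k1, 35, B, 35), (B, k1, 35, C, 28), (B, k1, 35, F, 35), (B, k1, 35, F, 8), (B, p3, 9, B, 9), (B, p3, 9, D, 14), (B, p3, 9, F, 26), (C, k1, 28, A, 16), (C, k1, 28, B, 35), (C, k1, 28, C, 28), (C, k1, 28, F, 35), (C, k1, 28, F, 8), (D, p3, 14, B, 9), (D, p3, 14, D, 14), (D, p3, 14, F, 26), (F, k1, 35, A, 16), (F, k1, 35, B, 35), (F, k1, 35, C, 28), (F, k1, 35, F, 35), (F, k1, 35, F, 8), (F, k1, 8, A, 16), (F, k1, 8, B, 35), (F, k1, 8, C, 28), (F, k1, 8, F, 35), (F, k1, 8, F, 8), (F, p3, 26, B, 9), (F, p3, 26, D, 14), (F, p3, 26, F, 26)}
Apply σ_{room > room2}; surviving tuples: {(A, k1, 16, F, 8), (B, k1, 35, A, 16), (B, k1, 35, C, 28), (B, k1, 35, F, 8), (C, k1, 28, A, 16), (C, k1, 28, F, 8), (D, p3, 14, B, 9), (F, k1, 35, A, 16), (F, k1, 35, C, 28), (F, k1, 35, F, 8), (F, p3, 26, B, 9), (F, p3, 26, D, 14)}
π[grade2, cid, room]: project onto (grade2, cid, room) (3 duplicate(s) eliminated) → {(A, k1, 28), (A, k1, 35), (B, p3, 14), (B, p3, 26), (C, k1, 35), (D, p3, 26), (F, k1, 16), (F, k1, 28), (F, k1, 35)}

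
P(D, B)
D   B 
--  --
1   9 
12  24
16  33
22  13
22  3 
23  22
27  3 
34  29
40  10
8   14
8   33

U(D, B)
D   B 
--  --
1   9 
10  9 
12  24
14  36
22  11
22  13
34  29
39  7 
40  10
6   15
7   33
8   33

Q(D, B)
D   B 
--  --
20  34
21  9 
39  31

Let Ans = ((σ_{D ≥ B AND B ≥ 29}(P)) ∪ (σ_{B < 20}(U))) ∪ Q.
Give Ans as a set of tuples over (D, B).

{(1, 9), (10, 9), (20, 34), (21, 9), (22, 11), (22, 13), (34, 29), (39, 31), (39, 7), (40, 10), (6, 15)}

σ[D ≥ B AND B ≥ 29]: keep tuples satisfying D ≥ B AND B ≥ 29 → {(34, 29)}
σ[B < 20]: keep tuples satisfying B < 20 → {(1, 9), (10, 9), (22, 11), (22, 13), (39, 7), (40, 10), (6, 15)}
Taking the union: {(1, 9), (10, 9), (22, 11), (22, 13), (34, 29), (39, 7), (40, 10), (6, 15)}
Taking the union: {(1, 9), (10, 9), (20, 34), (21, 9), (22, 11), (22, 13), (34, 29), (39, 31), (39, 7), (40, 10), (6, 15)}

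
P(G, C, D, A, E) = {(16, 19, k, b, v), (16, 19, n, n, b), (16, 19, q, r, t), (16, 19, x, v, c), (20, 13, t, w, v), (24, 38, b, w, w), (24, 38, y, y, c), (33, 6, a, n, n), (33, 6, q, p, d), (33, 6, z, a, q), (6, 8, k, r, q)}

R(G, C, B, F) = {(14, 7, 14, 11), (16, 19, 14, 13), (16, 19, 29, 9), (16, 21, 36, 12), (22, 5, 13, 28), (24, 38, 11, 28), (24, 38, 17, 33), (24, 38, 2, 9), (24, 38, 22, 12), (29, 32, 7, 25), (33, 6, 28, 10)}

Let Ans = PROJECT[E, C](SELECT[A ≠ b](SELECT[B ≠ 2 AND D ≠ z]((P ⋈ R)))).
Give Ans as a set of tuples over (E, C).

{(b, 19), (c, 19), (c, 38), (d, 6), (n, 6), (t, 19), (w, 38)}

P ⋈ R (natural join on G, C): {(16, 19, k, b, v, 14, 13), (16, 19, k, b, v, 29, 9), (16, 19, n, n, b, 14, 13), (16, 19, n, n, b, 29, 9), (16, 19, q, r, t, 14, 13), (16, 19, q, r, t, 29, 9), (16, 19, x, v, c, 14, 13), (16, 19, x, v, c, 29, 9), (24, 38, b, w, w, 11, 28), (24, 38, b, w, w, 17, 33), (24, 38, b, w, w, 2, 9), (24, 38, b, w, w, 22, 12), (24, 38, y, y, c, 11, 28), (24, 38, y, y, c, 17, 33), (24, 38, y, y, c, 2, 9), (24, 38, y, y, c, 22, 12), (33, 6, a, n, n, 28, 10), (33, 6, q, p, d, 28, 10), (33, 6, z, a, q, 28, 10)}
Apply σ_{B ≠ 2 AND D ≠ z}; surviving tuples: {(16, 19, k, b, v, 14, 13), (16, 19, k, b, v, 29, 9), (16, 19, n, n, b, 14, 13), (16, 19, n, n, b, 29, 9), (16, 19, q, r, t, 14, 13), (16, 19, q, r, t, 29, 9), (16, 19, x, v, c, 14, 13), (16, 19, x, v, c, 29, 9), (24, 38, b, w, w, 11, 28), (24, 38, b, w, w, 17, 33), (24, 38, b, w, w, 22, 12), (24, 38, y, y, c, 11, 28), (24, 38, y, y, c, 17, 33), (24, 38, y, y, c, 22, 12), (33, 6, a, n, n, 28, 10), (33, 6, q, p, d, 28, 10)}
Apply σ_{A ≠ b}; surviving tuples: {(16, 19, n, n, b, 14, 13), (16, 19, n, n, b, 29, 9), (16, 19, q, r, t, 14, 13), (16, 19, q, r, t, 29, 9), (16, 19, x, v, c, 14, 13), (16, 19, x, v, c, 29, 9), (24, 38, b, w, w, 11, 28), (24, 38, b, w, w, 17, 33), (24, 38, b, w, w, 22, 12), (24, 38, y, y, c, 11, 28), (24, 38, y, y, c, 17, 33), (24, 38, y, y, c, 22, 12), (33, 6, a, n, n, 28, 10), (33, 6, q, p, d, 28, 10)}
π_{E, C} gives {(b, 19), (c, 19), (c, 38), (d, 6), (n, 6), (t, 19), (w, 38)} (7 duplicate(s) eliminated).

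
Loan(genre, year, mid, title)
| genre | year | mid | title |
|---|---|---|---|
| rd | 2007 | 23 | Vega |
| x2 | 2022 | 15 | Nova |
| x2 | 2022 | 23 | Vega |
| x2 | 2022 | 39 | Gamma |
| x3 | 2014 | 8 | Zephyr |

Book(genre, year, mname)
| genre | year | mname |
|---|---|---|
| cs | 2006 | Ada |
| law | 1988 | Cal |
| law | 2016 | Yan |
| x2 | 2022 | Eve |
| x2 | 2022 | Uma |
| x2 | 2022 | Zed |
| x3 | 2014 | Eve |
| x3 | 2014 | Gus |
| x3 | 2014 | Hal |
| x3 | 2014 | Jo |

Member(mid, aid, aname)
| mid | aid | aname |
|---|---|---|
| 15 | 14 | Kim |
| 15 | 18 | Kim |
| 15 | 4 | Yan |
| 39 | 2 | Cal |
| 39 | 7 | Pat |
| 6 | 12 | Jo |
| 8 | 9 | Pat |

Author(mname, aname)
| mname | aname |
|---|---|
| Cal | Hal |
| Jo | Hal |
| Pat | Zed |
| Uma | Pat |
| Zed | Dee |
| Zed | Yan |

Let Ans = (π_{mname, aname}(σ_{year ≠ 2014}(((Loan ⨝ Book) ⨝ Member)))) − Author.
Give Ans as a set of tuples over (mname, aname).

Loan ⋈ Book (natural join on genre, year): {(x2, 2022, 15, Nova, Eve), (x2, 2022, 15, Nova, Uma), (x2, 2022, 15, Nova, Zed), (x2, 2022, 23, Vega, Eve), (x2, 2022, 23, Vega, Uma), (x2, 2022, 23, Vega, Zed), (x2, 2022, 39, Gamma, Eve), (x2, 2022, 39, Gamma, Uma), (x2, 2022, 39, Gamma, Zed), (x3, 2014, 8, Zephyr, Eve), (x3, 2014, 8, Zephyr, Gus), (x3, 2014, 8, Zephyr, Hal), (x3, 2014, 8, Zephyr, Jo)}
(Loan ⨝ Book) ⋈ Member (natural join on mid): {(x2, 2022, 15, Nova, Eve, 14, Kim), (x2, 2022, 15, Nova, Eve, 18, Kim), (x2, 2022, 15, Nova, Eve, 4, Yan), (x2, 2022, 15, Nova, Uma, 14, Kim), (x2, 2022, 15, Nova, Uma, 18, Kim), (x2, 2022, 15, Nova, Uma, 4, Yan), (x2, 2022, 15, Nova, Zed, 14, Kim), (x2, 2022, 15, Nova, Zed, 18, Kim), (x2, 2022, 15, Nova, Zed, 4, Yan), (x2, 2022, 39, Gamma, Eve, 2, Cal), (x2, 2022, 39, Gamma, Eve, 7, Pat), (x2, 2022, 39, Gamma, Uma, 2, Cal), (x2, 2022, 39, Gamma, Uma, 7, Pat), (x2, 2022, 39, Gamma, Zed, 2, Cal), (x2, 2022, 39, Gamma, Zed, 7, Pat), (x3, 2014, 8, Zephyr, Eve, 9, Pat), (x3, 2014, 8, Zephyr, Gus, 9, Pat), (x3, 2014, 8, Zephyr, Hal, 9, Pat), (x3, 2014, 8, Zephyr, Jo, 9, Pat)}
σ[year ≠ 2014]: keep tuples satisfying year ≠ 2014 → {(x2, 2022, 15, Nova, Eve, 14, Kim), (x2, 2022, 15, Nova, Eve, 18, Kim), (x2, 2022, 15, Nova, Eve, 4, Yan), (x2, 2022, 15, Nova, Uma, 14, Kim), (x2, 2022, 15, Nova, Uma, 18, Kim), (x2, 2022, 15, Nova, Uma, 4, Yan), (x2, 2022, 15, Nova, Zed, 14, Kim), (x2, 2022, 15, Nova, Zed, 18, Kim), (x2, 2022, 15, Nova, Zed, 4, Yan), (x2, 2022, 39, Gamma, Eve, 2, Cal), (x2, 2022, 39, Gamma, Eve, 7, Pat), (x2, 2022, 39, Gamma, Uma, 2, Cal), (x2, 2022, 39, Gamma, Uma, 7, Pat), (x2, 2022, 39, Gamma, Zed, 2, Cal), (x2, 2022, 39, Gamma, Zed, 7, Pat)}
π[mname, aname]: project onto (mname, aname) (3 duplicate(s) eliminated) → {(Eve, Cal), (Eve, Kim), (Eve, Pat), (Eve, Yan), (Uma, Cal), (Uma, Kim), (Uma, Pat), (Uma, Yan), (Zed, Cal), (Zed, Kim), (Zed, Pat), (Zed, Yan)}
Taking the difference: {(Eve, Cal), (Eve, Kim), (Eve, Pat), (Eve, Yan), (Uma, Cal), (Uma, Kim), (Uma, Yan), (Zed, Cal), (Zed, Kim), (Zed, Pat)}

{(Eve, Cal), (Eve, Kim), (Eve, Pat), (Eve, Yan), (Uma, Cal), (Uma, Kim), (Uma, Yan), (Zed, Cal), (Zed, Kim), (Zed, Pat)}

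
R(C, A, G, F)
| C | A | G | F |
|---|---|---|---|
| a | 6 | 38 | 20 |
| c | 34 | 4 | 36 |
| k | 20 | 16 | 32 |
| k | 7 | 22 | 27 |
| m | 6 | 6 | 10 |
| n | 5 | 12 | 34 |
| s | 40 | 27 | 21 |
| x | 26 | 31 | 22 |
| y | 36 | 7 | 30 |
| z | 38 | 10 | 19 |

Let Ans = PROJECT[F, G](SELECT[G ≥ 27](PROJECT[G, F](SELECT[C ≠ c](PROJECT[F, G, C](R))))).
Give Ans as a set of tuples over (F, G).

{(20, 38), (21, 27), (22, 31)}

π_{F, G, C} gives {(10, 6, m), (19, 10, z), (20, 38, a), (21, 27, s), (22, 31, x), (27, 22, k), (30, 7, y), (32, 16, k), (34, 12, n), (36, 4, c)}.
Filtering on C ≠ c leaves {(10, 6, m), (19, 10, z), (20, 38, a), (21, 27, s), (22, 31, x), (27, 22, k), (30, 7, y), (32, 16, k), (34, 12, n)}.
π_{G, F} gives {(10, 19), (12, 34), (16, 32), (22, 27), (27, 21), (31, 22), (38, 20), (6, 10), (7, 30)}.
Filtering on G ≥ 27 leaves {(27, 21), (31, 22), (38, 20)}.
π_{F, G} gives {(20, 38), (21, 27), (22, 31)}.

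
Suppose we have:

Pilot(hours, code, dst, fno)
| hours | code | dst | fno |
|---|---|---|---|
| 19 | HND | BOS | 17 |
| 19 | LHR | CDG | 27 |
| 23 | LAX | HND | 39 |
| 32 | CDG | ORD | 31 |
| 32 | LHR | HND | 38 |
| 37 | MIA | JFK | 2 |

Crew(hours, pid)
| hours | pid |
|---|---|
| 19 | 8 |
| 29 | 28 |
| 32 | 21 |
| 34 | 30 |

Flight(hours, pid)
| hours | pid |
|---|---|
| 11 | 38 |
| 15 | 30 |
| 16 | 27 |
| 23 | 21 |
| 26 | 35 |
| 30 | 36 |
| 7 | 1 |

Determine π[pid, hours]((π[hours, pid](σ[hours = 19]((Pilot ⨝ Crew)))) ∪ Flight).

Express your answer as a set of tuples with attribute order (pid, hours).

Pilot ⋈ Crew (natural join on hours): {(19, HND, BOS, 17, 8), (19, LHR, CDG, 27, 8), (32, CDG, ORD, 31, 21), (32, LHR, HND, 38, 21)}
σ[hours = 19]: keep tuples satisfying hours = 19 → {(19, HND, BOS, 17, 8), (19, LHR, CDG, 27, 8)}
π_{hours, pid} gives {(19, 8)} (1 duplicate(s) eliminated).
Taking the union: {(11, 38), (15, 30), (16, 27), (19, 8), (23, 21), (26, 35), (30, 36), (7, 1)}
π_{pid, hours} gives {(1, 7), (21, 23), (27, 16), (30, 15), (35, 26), (36, 30), (38, 11), (8, 19)}.

{(1, 7), (21, 23), (27, 16), (30, 15), (35, 26), (36, 30), (38, 11), (8, 19)}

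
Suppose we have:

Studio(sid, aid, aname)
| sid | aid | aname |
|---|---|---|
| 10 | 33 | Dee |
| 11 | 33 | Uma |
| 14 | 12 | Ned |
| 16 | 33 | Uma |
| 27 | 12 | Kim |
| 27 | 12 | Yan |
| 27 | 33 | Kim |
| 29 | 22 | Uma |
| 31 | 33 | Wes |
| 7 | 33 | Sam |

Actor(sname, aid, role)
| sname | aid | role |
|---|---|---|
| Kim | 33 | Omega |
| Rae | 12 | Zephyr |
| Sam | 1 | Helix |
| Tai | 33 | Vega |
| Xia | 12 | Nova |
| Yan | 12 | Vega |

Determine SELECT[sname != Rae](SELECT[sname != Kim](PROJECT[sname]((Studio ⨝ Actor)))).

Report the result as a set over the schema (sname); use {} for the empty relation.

Natural join on aid: {(10, 33, Dee, Kim, Omega), (10, 33, Dee, Tai, Vega), (11, 33, Uma, Kim, Omega), (11, 33, Uma, Tai, Vega), (14, 12, Ned, Rae, Zephyr), (14, 12, Ned, Xia, Nova), (14, 12, Ned, Yan, Vega), (16, 33, Uma, Kim, Omega), (16, 33, Uma, Tai, Vega), (27, 12, Kim, Rae, Zephyr), (27, 12, Kim, Xia, Nova), (27, 12, Kim, Yan, Vega), (27, 12, Yan, Rae, Zephyr), (27, 12, Yan, Xia, Nova), (27, 12, Yan, Yan, Vega), (27, 33, Kim, Kim, Omega), (27, 33, Kim, Tai, Vega), (31, 33, Wes, Kim, Omega), (31, 33, Wes, Tai, Vega), (7, 33, Sam, Kim, Omega), (7, 33, Sam, Tai, Vega)}
Projecting to sname (16 duplicate(s) eliminated): {Kim, Rae, Tai, Xia, Yan}
σ[sname != Kim]: keep tuples satisfying sname != Kim → {Rae, Tai, Xia, Yan}
σ[sname != Rae]: keep tuples satisfying sname != Rae → {Tai, Xia, Yan}

{Tai, Xia, Yan}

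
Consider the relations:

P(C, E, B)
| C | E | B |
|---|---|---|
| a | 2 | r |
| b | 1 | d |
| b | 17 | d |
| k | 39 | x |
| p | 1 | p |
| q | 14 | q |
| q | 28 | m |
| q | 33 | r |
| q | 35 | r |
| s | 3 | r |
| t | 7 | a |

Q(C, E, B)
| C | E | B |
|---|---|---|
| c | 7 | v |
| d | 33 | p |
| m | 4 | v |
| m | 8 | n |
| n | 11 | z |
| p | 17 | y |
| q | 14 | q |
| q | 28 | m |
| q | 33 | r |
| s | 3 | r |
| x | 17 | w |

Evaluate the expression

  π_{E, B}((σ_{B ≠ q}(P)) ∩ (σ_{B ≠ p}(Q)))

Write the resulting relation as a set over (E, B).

{(28, m), (3, r), (33, r)}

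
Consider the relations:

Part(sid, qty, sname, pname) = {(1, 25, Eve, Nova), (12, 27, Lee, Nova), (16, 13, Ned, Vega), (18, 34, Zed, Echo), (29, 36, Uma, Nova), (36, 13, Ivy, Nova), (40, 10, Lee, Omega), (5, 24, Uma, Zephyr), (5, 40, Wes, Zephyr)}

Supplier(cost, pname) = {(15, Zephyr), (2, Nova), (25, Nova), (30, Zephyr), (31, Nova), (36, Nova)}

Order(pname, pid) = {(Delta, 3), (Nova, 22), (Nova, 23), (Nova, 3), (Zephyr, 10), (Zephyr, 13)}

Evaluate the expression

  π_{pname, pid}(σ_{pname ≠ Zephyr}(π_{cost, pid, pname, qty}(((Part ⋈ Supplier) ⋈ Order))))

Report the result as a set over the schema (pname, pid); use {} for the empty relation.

Natural join on pname: {(1, 25, Eve, Nova, 2), (1, 25, Eve, Nova, 25), (1, 25, Eve, Nova, 31), (1, 25, Eve, Nova, 36), (12, 27, Lee, Nova, 2), (12, 27, Lee, Nova, 25), (12, 27, Lee, Nova, 31), (12, 27, Lee, Nova, 36), (29, 36, Uma, Nova, 2), (29, 36, Uma, Nova, 25), (29, 36, Uma, Nova, 31), (29, 36, Uma, Nova, 36), (36, 13, Ivy, Nova, 2), (36, 13, Ivy, Nova, 25), (36, 13, Ivy, Nova, 31), (36, 13, Ivy, Nova, 36), (5, 24, Uma, Zephyr, 15), (5, 24, Uma, Zephyr, 30), (5, 40, Wes, Zephyr, 15), (5, 40, Wes, Zephyr, 30)}
Natural join on pname: {(1, 25, Eve, Nova, 2, 22), (1, 25, Eve, Nova, 2, 23), (1, 25, Eve, Nova, 2, 3), (1, 25, Eve, Nova, 25, 22), (1, 25, Eve, Nova, 25, 23), (1, 25, Eve, Nova, 25, 3), (1, 25, Eve, Nova, 31, 22), (1, 25, Eve, Nova, 31, 23), (1, 25, Eve, Nova, 31, 3), (1, 25, Eve, Nova, 36, 22), (1, 25, Eve, Nova, 36, 23), (1, 25, Eve, Nova, 36, 3), (12, 27, Lee, Nova, 2, 22), (12, 27, Lee, Nova, 2, 23), (12, 27, Lee, Nova, 2, 3), (12, 27, Lee, Nova, 25, 22), (12, 27, Lee, Nova, 25, 23), (12, 27, Lee, Nova, 25, 3), (12, 27, Lee, Nova, 31, 22), (12, 27, Lee, Nova, 31, 23), (12, 27, Lee, Nova, 31, 3), (12, 27, Lee, Nova, 36, 22), (12, 27, Lee, Nova, 36, 23), (12, 27, Lee, Nova, 36, 3), (29, 36, Uma, Nova, 2, 22), (29, 36, Uma, Nova, 2, 23), (29, 36, Uma, Nova, 2, 3), (29, 36, Uma, Nova, 25, 22), (29, 36, Uma, Nova, 25, 23), (29, 36, Uma, Nova, 25, 3), (29, 36, Uma, Nova, 31, 22), (29, 36, Uma, Nova, 31, 23), (29, 36, Uma, Nova, 31, 3), (29, 36, Uma, Nova, 36, 22), (29, 36, Uma, Nova, 36, 23), (29, 36, Uma, Nova, 36, 3), (36, 13, Ivy, Nova, 2, 22), (36, 13, Ivy, Nova, 2, 23), (36, 13, Ivy, Nova, 2, 3), (36, 13, Ivy, Nova, 25, 22), (36, 13, Ivy, Nova, 25, 23), (36, 13, Ivy, Nova, 25, 3), (36, 13, Ivy, Nova, 31, 22), (36, 13, Ivy, Nova, 31, 23), (36, 13, Ivy, Nova, 31, 3), (36, 13, Ivy, Nova, 36, 22), (36, 13, Ivy, Nova, 36, 23), (36, 13, Ivy, Nova, 36, 3), (5, 24, Uma, Zephyr, 15, 10), (5, 24, Uma, Zephyr, 15, 13), (5, 24, Uma, Zephyr, 30, 10), (5, 24, Uma, Zephyr, 30, 13), (5, 40, Wes, Zephyr, 15, 10), (5, 40, Wes, Zephyr, 15, 13), (5, 40, Wes, Zephyr, 30, 10), (5, 40, Wes, Zephyr, 30, 13)}
Keep only column(s) cost, pid, pname, qty: {(15, 10, Zephyr, 24), (15, 10, Zephyr, 40), (15, 13, Zephyr, 24), (15, 13, Zephyr, 40), (2, 22, Nova, 13), (2, 22, Nova, 25), (2, 22, Nova, 27), (2, 22, Nova, 36), (2, 23, Nova, 13), (2, 23, Nova, 25), (2, 23, Nova, 27), (2, 23, Nova, 36), (2, 3, Nova, 13), (2, 3, Nova, 25), (2, 3, Nova, 27), (2, 3, Nova, 36), (25, 22, Nova, 13), (25, 22, Nova, 25), (25, 22, Nova, 27), (25, 22, Nova, 36), (25, 23, Nova, 13), (25, 23, Nova, 25), (25, 23, Nova, 27), (25, 23, Nova, 36), (25, 3, Nova, 13), (25, 3, Nova, 25), (25, 3, Nova, 27), (25, 3, Nova, 36), (30, 10, Zephyr, 24), (30, 10, Zephyr, 40), (30, 13, Zephyr, 24), (30, 13, Zephyr, 40), (31, 22, Nova, 13), (31, 22, Nova, 25), (31, 22, Nova, 27), (31, 22, Nova, 36), (31, 23, Nova, 13), (31, 23, Nova, 25), (31, 23, Nova, 27), (31, 23, Nova, 36), (31, 3, Nova, 13), (31, 3, Nova, 25), (31, 3, Nova, 27), (31, 3, Nova, 36), (36, 22, Nova, 13), (36, 22, Nova, 25), (36, 22, Nova, 27), (36, 22, Nova, 36), (36, 23, Nova, 13), (36, 23, Nova, 25), (36, 23, Nova, 27), (36, 23, Nova, 36), (36, 3, Nova, 13), (36, 3, Nova, 25), (36, 3, Nova, 27), (36, 3, Nova, 36)}
σ[pname ≠ Zephyr]: keep tuples satisfying pname ≠ Zephyr → {(2, 22, Nova, 13), (2, 22, Nova, 25), (2, 22, Nova, 27), (2, 22, Nova, 36), (2, 23, Nova, 13), (2, 23, Nova, 25), (2, 23, Nova, 27), (2, 23, Nova, 36), (2, 3, Nova, 13), (2, 3, Nova, 25), (2, 3, Nova, 27), (2, 3, Nova, 36), (25, 22, Nova, 13), (25, 22, Nova, 25), (25, 22, Nova, 27), (25, 22, Nova, 36), (25, 23, Nova, 13), (25, 23, Nova, 25), (25, 23, Nova, 27), (25, 23, Nova, 36), (25, 3, Nova, 13), (25, 3, Nova, 25), (25, 3, Nova, 27), (25, 3, Nova, 36), (31, 22, Nova, 13), (31, 22, Nova, 25), (31, 22, Nova, 27), (31, 22, Nova, 36), (31, 23, Nova, 13), (31, 23, Nova, 25), (31, 23, Nova, 27), (31, 23, Nova, 36), (31, 3, Nova, 13), (31, 3, Nova, 25), (31, 3, Nova, 27), (31, 3, Nova, 36), (36, 22, Nova, 13), (36, 22, Nova, 25), (36, 22, Nova, 27), (36, 22, Nova, 36), (36, 23, Nova, 13), (36, 23, Nova, 25), (36, 23, Nova, 27), (36, 23, Nova, 36), (36, 3, Nova, 13), (36, 3, Nova, 25), (36, 3, Nova, 27), (36, 3, Nova, 36)}
Keep only column(s) pname, pid (45 duplicate(s) eliminated): {(Nova, 22), (Nova, 23), (Nova, 3)}

{(Nova, 22), (Nova, 23), (Nova, 3)}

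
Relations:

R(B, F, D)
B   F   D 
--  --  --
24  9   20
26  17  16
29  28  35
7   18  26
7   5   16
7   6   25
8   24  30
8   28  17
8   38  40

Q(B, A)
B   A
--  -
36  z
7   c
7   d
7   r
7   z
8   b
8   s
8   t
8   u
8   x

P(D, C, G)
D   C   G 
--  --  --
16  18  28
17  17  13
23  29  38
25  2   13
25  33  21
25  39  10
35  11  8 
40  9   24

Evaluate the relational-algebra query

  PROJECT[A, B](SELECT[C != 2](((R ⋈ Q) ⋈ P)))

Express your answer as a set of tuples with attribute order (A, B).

{(b, 8), (c, 7), (d, 7), (r, 7), (s, 8), (t, 8), (u, 8), (x, 8), (z, 7)}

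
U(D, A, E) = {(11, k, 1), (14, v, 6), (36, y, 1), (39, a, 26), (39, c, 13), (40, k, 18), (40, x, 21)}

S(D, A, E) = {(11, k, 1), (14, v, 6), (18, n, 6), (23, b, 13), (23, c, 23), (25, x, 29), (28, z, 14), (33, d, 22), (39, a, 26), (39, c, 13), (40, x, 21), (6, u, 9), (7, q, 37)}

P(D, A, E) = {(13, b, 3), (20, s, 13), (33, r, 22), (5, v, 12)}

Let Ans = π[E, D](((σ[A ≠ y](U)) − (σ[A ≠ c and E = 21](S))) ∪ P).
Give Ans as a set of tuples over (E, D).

{(1, 11), (12, 5), (13, 20), (13, 39), (18, 40), (22, 33), (26, 39), (3, 13), (6, 14)}

Apply σ_{A ≠ y}; surviving tuples: {(11, k, 1), (14, v, 6), (39, a, 26), (39, c, 13), (40, k, 18), (40, x, 21)}
Apply σ_{A ≠ c and E = 21}; surviving tuples: {(40, x, 21)}
Set difference of the two operands is {(11, k, 1), (14, v, 6), (39, a, 26), (39, c, 13), (40, k, 18)}.
Set union of the two operands is {(11, k, 1), (13, b, 3), (14, v, 6), (20, s, 13), (33, r, 22), (39, a, 26), (39, c, 13), (40, k, 18), (5, v, 12)}.
π[E, D]: project onto (E, D) → {(1, 11), (12, 5), (13, 20), (13, 39), (18, 40), (22, 33), (26, 39), (3, 13), (6, 14)}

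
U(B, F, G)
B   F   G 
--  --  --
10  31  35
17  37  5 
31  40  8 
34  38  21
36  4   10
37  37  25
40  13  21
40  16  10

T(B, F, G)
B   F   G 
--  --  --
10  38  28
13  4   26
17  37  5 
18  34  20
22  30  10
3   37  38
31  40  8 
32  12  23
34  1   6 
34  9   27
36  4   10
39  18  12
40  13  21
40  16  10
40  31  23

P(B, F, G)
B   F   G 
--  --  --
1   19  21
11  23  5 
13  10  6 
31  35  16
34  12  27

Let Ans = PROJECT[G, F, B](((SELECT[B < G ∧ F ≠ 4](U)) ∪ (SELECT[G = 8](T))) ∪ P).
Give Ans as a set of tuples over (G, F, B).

{(16, 35, 31), (21, 19, 1), (27, 12, 34), (35, 31, 10), (5, 23, 11), (6, 10, 13), (8, 40, 31)}

Selection B < G ∧ F ≠ 4: {(10, 31, 35)}
Selection G = 8: {(31, 40, 8)}
Union: {(10, 31, 35)} with {(31, 40, 8)} → {(10, 31, 35), (31, 40, 8)}
Union: {(10, 31, 35), (31, 40, 8)} with {(1, 19, 21), (11, 23, 5), (13, 10, 6), (31, 35, 16), (34, 12, 27)} → {(1, 19, 21), (10, 31, 35), (11, 23, 5), (13, 10, 6), (31, 35, 16), (31, 40, 8), (34, 12, 27)}
Keep only column(s) G, F, B: {(16, 35, 31), (21, 19, 1), (27, 12, 34), (35, 31, 10), (5, 23, 11), (6, 10, 13), (8, 40, 31)}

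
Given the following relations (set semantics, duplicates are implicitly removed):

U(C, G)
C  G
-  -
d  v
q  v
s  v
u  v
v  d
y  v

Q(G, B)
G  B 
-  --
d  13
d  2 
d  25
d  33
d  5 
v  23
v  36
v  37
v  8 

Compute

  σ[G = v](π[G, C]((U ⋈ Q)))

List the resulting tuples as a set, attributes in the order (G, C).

{(v, d), (v, q), (v, s), (v, u), (v, y)}

Joining U and Q on G yields {(d, v, 23), (d, v, 36), (d, v, 37), (d, v, 8), (q, v, 23), (q, v, 36), (q, v, 37), (q, v, 8), (s, v, 23), (s, v, 36), (s, v, 37), (s, v, 8), (u, v, 23), (u, v, 36), (u, v, 37), (u, v, 8), (v, d, 13), (v, d, 2), (v, d, 25), (v, d, 33), (v, d, 5), (y, v, 23), (y, v, 36), (y, v, 37), (y, v, 8)}.
π[G, C]: project onto (G, C) (19 duplicate(s) eliminated) → {(d, v), (v, d), (v, q), (v, s), (v, u), (v, y)}
Selection G = v: {(v, d), (v, q), (v, s), (v, u), (v, y)}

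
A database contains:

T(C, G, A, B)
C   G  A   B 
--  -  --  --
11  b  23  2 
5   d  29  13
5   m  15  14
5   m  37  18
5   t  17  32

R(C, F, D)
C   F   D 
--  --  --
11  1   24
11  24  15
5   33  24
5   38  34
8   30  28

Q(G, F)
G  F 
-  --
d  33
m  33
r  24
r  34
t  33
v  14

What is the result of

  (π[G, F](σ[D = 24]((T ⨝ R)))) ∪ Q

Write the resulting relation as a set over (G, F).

{(b, 1), (d, 33), (m, 33), (r, 24), (r, 34), (t, 33), (v, 14)}

Natural join on C: {(11, b, 23, 2, 1, 24), (11, b, 23, 2, 24, 15), (5, d, 29, 13, 33, 24), (5, d, 29, 13, 38, 34), (5, m, 15, 14, 33, 24), (5, m, 15, 14, 38, 34), (5, m, 37, 18, 33, 24), (5, m, 37, 18, 38, 34), (5, t, 17, 32, 33, 24), (5, t, 17, 32, 38, 34)}
σ[D = 24]: keep tuples satisfying D = 24 → {(11, b, 23, 2, 1, 24), (5, d, 29, 13, 33, 24), (5, m, 15, 14, 33, 24), (5, m, 37, 18, 33, 24), (5, t, 17, 32, 33, 24)}
π[G, F]: project onto (G, F) (1 duplicate(s) eliminated) → {(b, 1), (d, 33), (m, 33), (t, 33)}
Taking the union: {(b, 1), (d, 33), (m, 33), (r, 24), (r, 34), (t, 33), (v, 14)}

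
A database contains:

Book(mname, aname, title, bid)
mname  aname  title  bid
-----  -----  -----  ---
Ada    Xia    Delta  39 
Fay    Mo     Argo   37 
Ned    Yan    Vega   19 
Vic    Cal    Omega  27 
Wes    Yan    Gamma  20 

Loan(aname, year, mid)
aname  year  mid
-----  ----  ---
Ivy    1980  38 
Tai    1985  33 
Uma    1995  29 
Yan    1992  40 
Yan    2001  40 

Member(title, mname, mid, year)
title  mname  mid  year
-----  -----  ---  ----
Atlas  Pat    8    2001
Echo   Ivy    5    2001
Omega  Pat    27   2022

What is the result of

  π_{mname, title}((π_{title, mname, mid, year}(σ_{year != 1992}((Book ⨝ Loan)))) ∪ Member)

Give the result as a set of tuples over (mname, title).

Natural join on aname: {(Ned, Yan, Vega, 19, 1992, 40), (Ned, Yan, Vega, 19, 2001, 40), (Wes, Yan, Gamma, 20, 1992, 40), (Wes, Yan, Gamma, 20, 2001, 40)}
σ[year != 1992]: keep tuples satisfying year != 1992 → {(Ned, Yan, Vega, 19, 2001, 40), (Wes, Yan, Gamma, 20, 2001, 40)}
Keep only column(s) title, mname, mid, year: {(Gamma, Wes, 40, 2001), (Vega, Ned, 40, 2001)}
Union: {(Gamma, Wes, 40, 2001), (Vega, Ned, 40, 2001)} with {(Atlas, Pat, 8, 2001), (Echo, Ivy, 5, 2001), (Omega, Pat, 27, 2022)} → {(Atlas, Pat, 8, 2001), (Echo, Ivy, 5, 2001), (Gamma, Wes, 40, 2001), (Omega, Pat, 27, 2022), (Vega, Ned, 40, 2001)}
Keep only column(s) mname, title: {(Ivy, Echo), (Ned, Vega), (Pat, Atlas), (Pat, Omega), (Wes, Gamma)}

{(Ivy, Echo), (Ned, Vega), (Pat, Atlas), (Pat, Omega), (Wes, Gamma)}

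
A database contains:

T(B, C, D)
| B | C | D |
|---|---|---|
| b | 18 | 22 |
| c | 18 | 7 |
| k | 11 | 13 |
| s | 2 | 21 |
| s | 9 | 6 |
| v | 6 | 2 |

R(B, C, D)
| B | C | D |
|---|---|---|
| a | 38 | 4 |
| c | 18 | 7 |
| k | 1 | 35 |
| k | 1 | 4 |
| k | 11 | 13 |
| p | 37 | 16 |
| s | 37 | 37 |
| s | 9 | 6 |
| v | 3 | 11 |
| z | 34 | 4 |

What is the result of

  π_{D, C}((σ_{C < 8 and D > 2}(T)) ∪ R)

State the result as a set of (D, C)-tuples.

{(11, 3), (13, 11), (16, 37), (21, 2), (35, 1), (37, 37), (4, 1), (4, 34), (4, 38), (6, 9), (7, 18)}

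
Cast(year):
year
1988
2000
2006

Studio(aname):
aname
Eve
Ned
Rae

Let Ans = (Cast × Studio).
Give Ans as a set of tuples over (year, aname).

{(1988, Eve), (1988, Ned), (1988, Rae), (2000, Eve), (2000, Ned), (2000, Rae), (2006, Eve), (2006, Ned), (2006, Rae)}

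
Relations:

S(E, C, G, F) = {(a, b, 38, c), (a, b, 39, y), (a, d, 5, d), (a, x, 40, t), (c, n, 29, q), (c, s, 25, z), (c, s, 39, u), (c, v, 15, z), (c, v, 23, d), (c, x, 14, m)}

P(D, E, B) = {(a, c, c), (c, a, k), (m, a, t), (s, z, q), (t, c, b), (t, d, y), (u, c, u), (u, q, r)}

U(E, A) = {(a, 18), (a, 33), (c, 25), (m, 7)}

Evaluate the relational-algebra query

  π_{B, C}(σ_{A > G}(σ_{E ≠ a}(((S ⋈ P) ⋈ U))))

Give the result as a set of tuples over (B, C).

Joining S and P on E yields {(a, b, 38, c, c, k), (a, b, 38, c, m, t), (a, b, 39, y, c, k), (a, b, 39, y, m, t), (a, d, 5, d, c, k), (a, d, 5, d, m, t), (a, x, 40, t, c, k), (a, x, 40, t, m, t), (c, n, 29, q, a, c), (c, n, 29, q, t, b), (c, n, 29, q, u, u), (c, s, 25, z, a, c), (c, s, 25, z, t, b), (c, s, 25, z, u, u), (c, s, 39, u, a, c), (c, s, 39, u, t, b), (c, s, 39, u, u, u), (c, v, 15, z, a, c), (c, v, 15, z, t, b), (c, v, 15, z, u, u), (c, v, 23, d, a, c), (c, v, 23, d, t, b), (c, v, 23, d, u, u), (c, x, 14, m, a, c), (c, x, 14, m, t, b), (c, x, 14, m, u, u)}.
Joining (S ⋈ P) and U on E yields {(a, b, 38, c, c, k, 18), (a, b, 38, c, c, k, 33), (a, b, 38, c, m, t, 18), (a, b, 38, c, m, t, 33), (a, b, 39, y, c, k, 18), (a, b, 39, y, c, k, 33), (a, b, 39, y, m, t, 18), (a, b, 39, y, m, t, 33), (a, d, 5, d, c, k, 18), (a, d, 5, d, c, k, 33), (a, d, 5, d, m, t, 18), (a, d, 5, d, m, t, 33), (a, x, 40, t, c, k, 18), (a, x, 40, t, c, k, 33), (a, x, 40, t, m, t, 18), (a, x, 40, t, m, t, 33), (c, n, 29, q, a, c, 25), (c, n, 29, q, t, b, 25), (c, n, 29, q, u, u, 25), (c, s, 25, z, a, c, 25), (c, s, 25, z, t, b, 25), (c, s, 25, z, u, u, 25), (c, s, 39, u, a, c, 25), (c, s, 39, u, t, b, 25), (c, s, 39, u, u, u, 25), (c, v, 15, z, a, c, 25), (c, v, 15, z, t, b, 25), (c, v, 15, z, u, u, 25), (c, v, 23, d, a, c, 25), (c, v, 23, d, t, b, 25), (c, v, 23, d, u, u, 25), (c, x, 14, m, a, c, 25), (c, x, 14, m, t, b, 25), (c, x, 14, m, u, u, 25)}.
σ[E ≠ a]: keep tuples satisfying E ≠ a → {(c, n, 29, q, a, c, 25), (c, n, 29, q, t, b, 25), (c, n, 29, q, u, u, 25), (c, s, 25, z, a, c, 25), (c, s, 25, z, t, b, 25), (c, s, 25, z, u, u, 25), (c, s, 39, u, a, c, 25), (c, s, 39, u, t, b, 25), (c, s, 39, u, u, u, 25), (c, v, 15, z, a, c, 25), (c, v, 15, z, t, b, 25), (c, v, 15, z, u, u, 25), (c, v, 23, d, a, c, 25), (c, v, 23, d, t, b, 25), (c, v, 23, d, u, u, 25), (c, x, 14, m, a, c, 25), (c, x, 14, m, t, b, 25), (c, x, 14, m, u, u, 25)}
σ[A > G]: keep tuples satisfying A > G → {(c, v, 15, z, a, c, 25), (c, v, 15, z, t, b, 25), (c, v, 15, z, u, u, 25), (c, v, 23, d, a, c, 25), (c, v, 23, d, t, b, 25), (c, v, 23, d, u, u, 25), (c, x, 14, m, a, c, 25), (c, x, 14, m, t, b, 25), (c, x, 14, m, u, u, 25)}
π[B, C]: project onto (B, C) (3 duplicate(s) eliminated) → {(b, v), (b, x), (c, v), (c, x), (u, v), (u, x)}

{(b, v), (b, x), (c, v), (c, x), (u, v), (u, x)}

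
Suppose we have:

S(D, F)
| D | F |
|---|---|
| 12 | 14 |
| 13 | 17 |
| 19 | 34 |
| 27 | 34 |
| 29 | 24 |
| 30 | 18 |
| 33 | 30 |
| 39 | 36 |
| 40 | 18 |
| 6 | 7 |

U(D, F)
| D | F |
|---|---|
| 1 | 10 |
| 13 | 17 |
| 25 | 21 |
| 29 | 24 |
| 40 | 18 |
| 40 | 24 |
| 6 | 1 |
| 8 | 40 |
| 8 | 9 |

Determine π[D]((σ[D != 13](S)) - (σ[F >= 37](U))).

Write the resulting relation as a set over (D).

σ[D != 13]: keep tuples satisfying D != 13 → {(12, 14), (19, 34), (27, 34), (29, 24), (30, 18), (33, 30), (39, 36), (40, 18), (6, 7)}
σ[F >= 37]: keep tuples satisfying F >= 37 → {(8, 40)}
Taking the difference: {(12, 14), (19, 34), (27, 34), (29, 24), (30, 18), (33, 30), (39, 36), (40, 18), (6, 7)}
π[D]: project onto (D) → {12, 19, 27, 29, 30, 33, 39, 40, 6}

{12, 19, 27, 29, 30, 33, 39, 40, 6}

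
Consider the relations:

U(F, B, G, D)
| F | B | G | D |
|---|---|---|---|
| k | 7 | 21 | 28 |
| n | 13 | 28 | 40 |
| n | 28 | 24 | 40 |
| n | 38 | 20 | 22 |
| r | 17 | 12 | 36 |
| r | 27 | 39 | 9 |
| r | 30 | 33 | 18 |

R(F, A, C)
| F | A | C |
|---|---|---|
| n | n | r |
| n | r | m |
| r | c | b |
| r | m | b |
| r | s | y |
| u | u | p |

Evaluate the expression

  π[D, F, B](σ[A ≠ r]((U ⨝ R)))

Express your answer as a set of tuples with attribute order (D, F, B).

{(18, r, 30), (22, n, 38), (36, r, 17), (40, n, 13), (40, n, 28), (9, r, 27)}

U ⋈ R (natural join on F): {(n, 13, 28, 40, n, r), (n, 13, 28, 40, r, m), (n, 28, 24, 40, n, r), (n, 28, 24, 40, r, m), (n, 38, 20, 22, n, r), (n, 38, 20, 22, r, m), (r, 17, 12, 36, c, b), (r, 17, 12, 36, m, b), (r, 17, 12, 36, s, y), (r, 27, 39, 9, c, b), (r, 27, 39, 9, m, b), (r, 27, 39, 9, s, y), (r, 30, 33, 18, c, b), (r, 30, 33, 18, m, b), (r, 30, 33, 18, s, y)}
Apply σ_{A ≠ r}; surviving tuples: {(n, 13, 28, 40, n, r), (n, 28, 24, 40, n, r), (n, 38, 20, 22, n, r), (r, 17, 12, 36, c, b), (r, 17, 12, 36, m, b), (r, 17, 12, 36, s, y), (r, 27, 39, 9, c, b), (r, 27, 39, 9, m, b), (r, 27, 39, 9, s, y), (r, 30, 33, 18, c, b), (r, 30, 33, 18, m, b), (r, 30, 33, 18, s, y)}
Keep only column(s) D, F, B (6 duplicate(s) eliminated): {(18, r, 30), (22, n, 38), (36, r, 17), (40, n, 13), (40, n, 28), (9, r, 27)}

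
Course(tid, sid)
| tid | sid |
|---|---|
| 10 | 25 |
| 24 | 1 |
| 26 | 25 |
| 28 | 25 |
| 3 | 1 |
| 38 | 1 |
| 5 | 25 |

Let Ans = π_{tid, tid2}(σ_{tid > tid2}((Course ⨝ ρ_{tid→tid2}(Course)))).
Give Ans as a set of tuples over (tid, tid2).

ρ[tid→tid2]: schema becomes (tid2, sid); tuples unchanged.
Joining Course and ρ_{tid→tid2}(Course) on sid yields {(10, 25, 10), (10, 25, 26), (10, 25, 28), (10, 25, 5), (24, 1, 24), (24, 1, 3), (24, 1, 38), (26, 25, 10), (26, 25, 26), (26, 25, 28), (26, 25, 5), (28, 25, 10), (28, 25, 26), (28, 25, 28), (28, 25, 5), (3, 1, 24), (3, 1, 3), (3, 1, 38), (38, 1, 24), (38, 1, 3), (38, 1, 38), (5, 25, 10), (5, 25, 26), (5, 25, 28), (5, 25, 5)}.
Filtering on tid > tid2 leaves {(10, 25, 5), (24, 1, 3), (26, 25, 10), (26, 25, 5), (28, 25, 10), (28, 25, 26), (28, 25, 5), (38, 1, 24), (38, 1, 3)}.
Projecting to tid, tid2: {(10, 5), (24, 3), (26, 10), (26, 5), (28, 10), (28, 26), (28, 5), (38, 24), (38, 3)}

{(10, 5), (24, 3), (26, 10), (26, 5), (28, 10), (28, 26), (28, 5), (38, 24), (38, 3)}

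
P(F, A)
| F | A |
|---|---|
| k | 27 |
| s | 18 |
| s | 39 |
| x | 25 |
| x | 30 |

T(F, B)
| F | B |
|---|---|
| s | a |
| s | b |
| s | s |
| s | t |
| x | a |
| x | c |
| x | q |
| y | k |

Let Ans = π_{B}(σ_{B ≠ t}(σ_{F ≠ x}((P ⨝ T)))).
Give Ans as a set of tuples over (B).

{a, b, s}

Natural join on F: {(s, 18, a), (s, 18, b), (s, 18, s), (s, 18, t), (s, 39, a), (s, 39, b), (s, 39, s), (s, 39, t), (x, 25, a), (x, 25, c), (x, 25, q), (x, 30, a), (x, 30, c), (x, 30, q)}
σ[F ≠ x]: keep tuples satisfying F ≠ x → {(s, 18, a), (s, 18, b), (s, 18, s), (s, 18, t), (s, 39, a), (s, 39, b), (s, 39, s), (s, 39, t)}
σ[B ≠ t]: keep tuples satisfying B ≠ t → {(s, 18, a), (s, 18, b), (s, 18, s), (s, 39, a), (s, 39, b), (s, 39, s)}
Projecting to B (3 duplicate(s) eliminated): {a, b, s}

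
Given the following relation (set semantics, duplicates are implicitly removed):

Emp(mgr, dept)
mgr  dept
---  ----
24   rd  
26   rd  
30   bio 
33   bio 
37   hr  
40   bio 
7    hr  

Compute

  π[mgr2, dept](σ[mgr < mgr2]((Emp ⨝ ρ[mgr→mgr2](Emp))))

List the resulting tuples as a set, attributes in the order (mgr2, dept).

ρ[mgr→mgr2]: schema becomes (mgr2, dept); tuples unchanged.
Joining Emp and ρ[mgr→mgr2](Emp) on dept yields {(24, rd, 24), (24, rd, 26), (26, rd, 24), (26, rd, 26), (30, bio, 30), (30, bio, 33), (30, bio, 40), (33, bio, 30), (33, bio, 33), (33, bio, 40), (37, hr, 37), (37, hr, 7), (40, bio, 30), (40, bio, 33), (40, bio, 40), (7, hr, 37), (7, hr, 7)}.
Apply σ_{mgr < mgr2}; surviving tuples: {(24, rd, 26), (30, bio, 33), (30, bio, 40), (33, bio, 40), (7, hr, 37)}
π_{mgr2, dept} gives {(26, rd), (33, bio), (37, hr), (40, bio)} (1 duplicate(s) eliminated).

{(26, rd), (33, bio), (37, hr), (40, bio)}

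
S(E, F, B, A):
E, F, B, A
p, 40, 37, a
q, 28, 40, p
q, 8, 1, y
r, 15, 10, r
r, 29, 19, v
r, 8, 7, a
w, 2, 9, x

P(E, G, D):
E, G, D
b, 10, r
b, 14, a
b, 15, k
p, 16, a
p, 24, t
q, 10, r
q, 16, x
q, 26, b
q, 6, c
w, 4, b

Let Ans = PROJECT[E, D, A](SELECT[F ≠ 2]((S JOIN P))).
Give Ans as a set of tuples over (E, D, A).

Natural join on E: {(p, 40, 37, a, 16, a), (p, 40, 37, a, 24, t), (q, 28, 40, p, 10, r), (q, 28, 40, p, 16, x), (q, 28, 40, p, 26, b), (q, 28, 40, p, 6, c), (q, 8, 1, y, 10, r), (q, 8, 1, y, 16, x), (q, 8, 1, y, 26, b), (q, 8, 1, y, 6, c), (w, 2, 9, x, 4, b)}
Apply σ_{F ≠ 2}; surviving tuples: {(p, 40, 37, a, 16, a), (p, 40, 37, a, 24, t), (q, 28, 40, p, 10, r), (q, 28, 40, p, 16, x), (q, 28, 40, p, 26, b), (q, 28, 40, p, 6, c), (q, 8, 1, y, 10, r), (q, 8, 1, y, 16, x), (q, 8, 1, y, 26, b), (q, 8, 1, y, 6, c)}
π_{E, D, A} gives {(p, a, a), (p, t, a), (q, b, p), (q, b, y), (q, c, p), (q, c, y), (q, r, p), (q, r, y), (q, x, p), (q, x, y)}.

{(p, a, a), (p, t, a), (q, b, p), (q, b, y), (q, c, p), (q, c, y), (q, r, p), (q, r, y), (q, x, p), (q, x, y)}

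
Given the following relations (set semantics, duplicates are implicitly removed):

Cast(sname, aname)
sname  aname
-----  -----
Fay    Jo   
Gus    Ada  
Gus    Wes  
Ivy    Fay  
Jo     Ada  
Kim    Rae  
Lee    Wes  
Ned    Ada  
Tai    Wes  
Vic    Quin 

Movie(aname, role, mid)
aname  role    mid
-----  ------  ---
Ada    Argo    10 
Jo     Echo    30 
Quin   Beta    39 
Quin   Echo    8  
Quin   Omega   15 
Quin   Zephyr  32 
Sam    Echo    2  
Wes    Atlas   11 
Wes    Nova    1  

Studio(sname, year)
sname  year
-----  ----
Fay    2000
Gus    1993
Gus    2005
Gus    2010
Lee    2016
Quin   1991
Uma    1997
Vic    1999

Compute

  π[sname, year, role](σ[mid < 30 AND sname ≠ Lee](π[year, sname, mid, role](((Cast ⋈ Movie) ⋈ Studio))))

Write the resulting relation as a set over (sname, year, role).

{(Gus, 1993, Argo), (Gus, 1993, Atlas), (Gus, 1993, Nova), (Gus, 2005, Argo), (Gus, 2005, Atlas), (Gus, 2005, Nova), (Gus, 2010, Argo), (Gus, 2010, Atlas), (Gus, 2010, Nova), (Vic, 1999, Echo), (Vic, 1999, Omega)}

Joining Cast and Movie on aname yields {(Fay, Jo, Echo, 30), (Gus, Ada, Argo, 10), (Gus, Wes, Atlas, 11), (Gus, Wes, Nova, 1), (Jo, Ada, Argo, 10), (Lee, Wes, Atlas, 11), (Lee, Wes, Nova, 1), (Ned, Ada, Argo, 10), (Tai, Wes, Atlas, 11), (Tai, Wes, Nova, 1), (Vic, Quin, Beta, 39), (Vic, Quin, Echo, 8), (Vic, Quin, Omega, 15), (Vic, Quin, Zephyr, 32)}.
Joining (Cast ⋈ Movie) and Studio on sname yields {(Fay, Jo, Echo, 30, 2000), (Gus, Ada, Argo, 10, 1993), (Gus, Ada, Argo, 10, 2005), (Gus, Ada, Argo, 10, 2010), (Gus, Wes, Atlas, 11, 1993), (Gus, Wes, Atlas, 11, 2005), (Gus, Wes, Atlas, 11, 2010), (Gus, Wes, Nova, 1, 1993), (Gus, Wes, Nova, 1, 2005), (Gus, Wes, Nova, 1, 2010), (Lee, Wes, Atlas, 11, 2016), (Lee, Wes, Nova, 1, 2016), (Vic, Quin, Beta, 39, 1999), (Vic, Quin, Echo, 8, 1999), (Vic, Quin, Omega, 15, 1999), (Vic, Quin, Zephyr, 32, 1999)}.
Keep only column(s) year, sname, mid, role: {(1993, Gus, 1, Nova), (1993, Gus, 10, Argo), (1993, Gus, 11, Atlas), (1999, Vic, 15, Omega), (1999, Vic, 32, Zephyr), (1999, Vic, 39, Beta), (1999, Vic, 8, Echo), (2000, Fay, 30, Echo), (2005, Gus, 1, Nova), (2005, Gus, 10, Argo), (2005, Gus, 11, Atlas), (2010, Gus, 1, Nova), (2010, Gus, 10, Argo), (2010, Gus, 11, Atlas), (2016, Lee, 1, Nova), (2016, Lee, 11, Atlas)}
σ[mid < 30 AND sname ≠ Lee]: keep tuples satisfying mid < 30 AND sname ≠ Lee → {(1993, Gus, 1, Nova), (1993, Gus, 10, Argo), (1993, Gus, 11, Atlas), (1999, Vic, 15, Omega), (1999, Vic, 8, Echo), (2005, Gus, 1, Nova), (2005, Gus, 10, Argo), (2005, Gus, 11, Atlas), (2010, Gus, 1, Nova), (2010, Gus, 10, Argo), (2010, Gus, 11, Atlas)}
Keep only column(s) sname, year, role: {(Gus, 1993, Argo), (Gus, 1993, Atlas), (Gus, 1993, Nova), (Gus, 2005, Argo), (Gus, 2005, Atlas), (Gus, 2005, Nova), (Gus, 2010, Argo), (Gus, 2010, Atlas), (Gus, 2010, Nova), (Vic, 1999, Echo), (Vic, 1999, Omega)}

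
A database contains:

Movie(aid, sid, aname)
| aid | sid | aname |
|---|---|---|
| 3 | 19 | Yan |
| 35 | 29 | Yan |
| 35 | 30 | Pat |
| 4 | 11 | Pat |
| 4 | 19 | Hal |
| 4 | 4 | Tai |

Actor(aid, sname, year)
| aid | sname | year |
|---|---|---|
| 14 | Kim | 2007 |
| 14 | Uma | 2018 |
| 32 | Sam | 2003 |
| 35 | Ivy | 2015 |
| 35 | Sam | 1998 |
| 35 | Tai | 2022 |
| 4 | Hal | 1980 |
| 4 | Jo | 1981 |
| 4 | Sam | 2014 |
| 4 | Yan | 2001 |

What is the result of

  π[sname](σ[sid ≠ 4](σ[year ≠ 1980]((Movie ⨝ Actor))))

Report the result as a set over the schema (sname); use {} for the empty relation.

Joining Movie and Actor on aid yields {(35, 29, Yan, Ivy, 2015), (35, 29, Yan, Sam, 1998), (35, 29, Yan, Tai, 2022), (35, 30, Pat, Ivy, 2015), (35, 30, Pat, Sam, 1998), (35, 30, Pat, Tai, 2022), (4, 11, Pat, Hal, 1980), (4, 11, Pat, Jo, 1981), (4, 11, Pat, Sam, 2014), (4, 11, Pat, Yan, 2001), (4, 19, Hal, Hal, 1980), (4, 19, Hal, Jo, 1981), (4, 19, Hal, Sam, 2014), (4, 19, Hal, Yan, 2001), (4, 4, Tai, Hal, 1980), (4, 4, Tai, Jo, 1981), (4, 4, Tai, Sam, 2014), (4, 4, Tai, Yan, 2001)}.
Filtering on year ≠ 1980 leaves {(35, 29, Yan, Ivy, 2015), (35, 29, Yan, Sam, 1998), (35, 29, Yan, Tai, 2022), (35, 30, Pat, Ivy, 2015), (35, 30, Pat, Sam, 1998), (35, 30, Pat, Tai, 2022), (4, 11, Pat, Jo, 1981), (4, 11, Pat, Sam, 2014), (4, 11, Pat, Yan, 2001), (4, 19, Hal, Jo, 1981), (4, 19, Hal, Sam, 2014), (4, 19, Hal, Yan, 2001), (4, 4, Tai, Jo, 1981), (4, 4, Tai, Sam, 2014), (4, 4, Tai, Yan, 2001)}.
Filtering on sid ≠ 4 leaves {(35, 29, Yan, Ivy, 2015), (35, 29, Yan, Sam, 1998), (35, 29, Yan, Tai, 2022), (35, 30, Pat, Ivy, 2015), (35, 30, Pat, Sam, 1998), (35, 30, Pat, Tai, 2022), (4, 11, Pat, Jo, 1981), (4, 11, Pat, Sam, 2014), (4, 11, Pat, Yan, 2001), (4, 19, Hal, Jo, 1981), (4, 19, Hal, Sam, 2014), (4, 19, Hal, Yan, 2001)}.
Projecting to sname (7 duplicate(s) eliminated): {Ivy, Jo, Sam, Tai, Yan}

{Ivy, Jo, Sam, Tai, Yan}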